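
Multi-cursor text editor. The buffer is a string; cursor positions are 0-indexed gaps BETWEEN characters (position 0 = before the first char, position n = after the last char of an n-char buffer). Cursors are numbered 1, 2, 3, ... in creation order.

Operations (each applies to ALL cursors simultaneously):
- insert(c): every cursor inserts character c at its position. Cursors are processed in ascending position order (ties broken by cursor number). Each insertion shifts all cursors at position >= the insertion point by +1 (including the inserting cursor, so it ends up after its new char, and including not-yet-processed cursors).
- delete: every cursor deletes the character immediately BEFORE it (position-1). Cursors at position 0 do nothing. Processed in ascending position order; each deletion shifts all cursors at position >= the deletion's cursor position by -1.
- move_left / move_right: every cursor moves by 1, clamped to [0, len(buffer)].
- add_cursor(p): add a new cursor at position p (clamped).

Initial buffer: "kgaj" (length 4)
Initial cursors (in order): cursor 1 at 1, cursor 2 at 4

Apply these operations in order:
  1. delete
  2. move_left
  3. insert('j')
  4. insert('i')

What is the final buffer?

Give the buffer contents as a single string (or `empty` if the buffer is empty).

Answer: jigjia

Derivation:
After op 1 (delete): buffer="ga" (len 2), cursors c1@0 c2@2, authorship ..
After op 2 (move_left): buffer="ga" (len 2), cursors c1@0 c2@1, authorship ..
After op 3 (insert('j')): buffer="jgja" (len 4), cursors c1@1 c2@3, authorship 1.2.
After op 4 (insert('i')): buffer="jigjia" (len 6), cursors c1@2 c2@5, authorship 11.22.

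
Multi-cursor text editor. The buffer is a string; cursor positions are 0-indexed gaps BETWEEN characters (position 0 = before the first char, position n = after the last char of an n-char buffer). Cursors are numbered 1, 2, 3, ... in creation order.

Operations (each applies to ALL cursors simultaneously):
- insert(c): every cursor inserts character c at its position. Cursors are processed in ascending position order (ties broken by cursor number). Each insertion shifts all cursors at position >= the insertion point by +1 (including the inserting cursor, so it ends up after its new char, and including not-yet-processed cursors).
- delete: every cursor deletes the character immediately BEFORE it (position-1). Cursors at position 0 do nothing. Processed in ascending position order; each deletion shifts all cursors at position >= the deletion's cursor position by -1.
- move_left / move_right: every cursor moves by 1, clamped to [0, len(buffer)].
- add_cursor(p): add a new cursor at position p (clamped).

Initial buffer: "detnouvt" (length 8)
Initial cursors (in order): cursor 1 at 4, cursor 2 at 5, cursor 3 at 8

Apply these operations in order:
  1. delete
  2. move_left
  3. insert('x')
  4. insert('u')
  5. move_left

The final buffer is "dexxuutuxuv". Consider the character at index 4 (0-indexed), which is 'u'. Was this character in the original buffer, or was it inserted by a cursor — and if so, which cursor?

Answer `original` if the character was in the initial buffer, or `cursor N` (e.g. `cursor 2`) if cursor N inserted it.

Answer: cursor 1

Derivation:
After op 1 (delete): buffer="detuv" (len 5), cursors c1@3 c2@3 c3@5, authorship .....
After op 2 (move_left): buffer="detuv" (len 5), cursors c1@2 c2@2 c3@4, authorship .....
After op 3 (insert('x')): buffer="dexxtuxv" (len 8), cursors c1@4 c2@4 c3@7, authorship ..12..3.
After op 4 (insert('u')): buffer="dexxuutuxuv" (len 11), cursors c1@6 c2@6 c3@10, authorship ..1212..33.
After op 5 (move_left): buffer="dexxuutuxuv" (len 11), cursors c1@5 c2@5 c3@9, authorship ..1212..33.
Authorship (.=original, N=cursor N): . . 1 2 1 2 . . 3 3 .
Index 4: author = 1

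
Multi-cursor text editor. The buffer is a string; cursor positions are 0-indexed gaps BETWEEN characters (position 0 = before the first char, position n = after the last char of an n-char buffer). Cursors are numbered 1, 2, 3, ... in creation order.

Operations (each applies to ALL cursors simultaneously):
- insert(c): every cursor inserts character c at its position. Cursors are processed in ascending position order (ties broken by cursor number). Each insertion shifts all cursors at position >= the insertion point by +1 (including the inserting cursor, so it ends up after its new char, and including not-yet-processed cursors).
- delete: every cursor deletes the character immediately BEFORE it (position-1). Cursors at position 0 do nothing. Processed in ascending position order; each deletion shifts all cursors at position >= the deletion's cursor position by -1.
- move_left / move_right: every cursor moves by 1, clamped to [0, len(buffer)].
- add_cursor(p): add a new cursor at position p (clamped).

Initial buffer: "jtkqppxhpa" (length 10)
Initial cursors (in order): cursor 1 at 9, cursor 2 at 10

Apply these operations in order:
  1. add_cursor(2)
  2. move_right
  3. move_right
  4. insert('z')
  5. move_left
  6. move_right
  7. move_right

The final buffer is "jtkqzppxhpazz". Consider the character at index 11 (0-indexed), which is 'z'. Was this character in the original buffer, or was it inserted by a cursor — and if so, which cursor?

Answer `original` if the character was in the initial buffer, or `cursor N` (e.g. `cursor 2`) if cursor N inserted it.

Answer: cursor 1

Derivation:
After op 1 (add_cursor(2)): buffer="jtkqppxhpa" (len 10), cursors c3@2 c1@9 c2@10, authorship ..........
After op 2 (move_right): buffer="jtkqppxhpa" (len 10), cursors c3@3 c1@10 c2@10, authorship ..........
After op 3 (move_right): buffer="jtkqppxhpa" (len 10), cursors c3@4 c1@10 c2@10, authorship ..........
After op 4 (insert('z')): buffer="jtkqzppxhpazz" (len 13), cursors c3@5 c1@13 c2@13, authorship ....3......12
After op 5 (move_left): buffer="jtkqzppxhpazz" (len 13), cursors c3@4 c1@12 c2@12, authorship ....3......12
After op 6 (move_right): buffer="jtkqzppxhpazz" (len 13), cursors c3@5 c1@13 c2@13, authorship ....3......12
After op 7 (move_right): buffer="jtkqzppxhpazz" (len 13), cursors c3@6 c1@13 c2@13, authorship ....3......12
Authorship (.=original, N=cursor N): . . . . 3 . . . . . . 1 2
Index 11: author = 1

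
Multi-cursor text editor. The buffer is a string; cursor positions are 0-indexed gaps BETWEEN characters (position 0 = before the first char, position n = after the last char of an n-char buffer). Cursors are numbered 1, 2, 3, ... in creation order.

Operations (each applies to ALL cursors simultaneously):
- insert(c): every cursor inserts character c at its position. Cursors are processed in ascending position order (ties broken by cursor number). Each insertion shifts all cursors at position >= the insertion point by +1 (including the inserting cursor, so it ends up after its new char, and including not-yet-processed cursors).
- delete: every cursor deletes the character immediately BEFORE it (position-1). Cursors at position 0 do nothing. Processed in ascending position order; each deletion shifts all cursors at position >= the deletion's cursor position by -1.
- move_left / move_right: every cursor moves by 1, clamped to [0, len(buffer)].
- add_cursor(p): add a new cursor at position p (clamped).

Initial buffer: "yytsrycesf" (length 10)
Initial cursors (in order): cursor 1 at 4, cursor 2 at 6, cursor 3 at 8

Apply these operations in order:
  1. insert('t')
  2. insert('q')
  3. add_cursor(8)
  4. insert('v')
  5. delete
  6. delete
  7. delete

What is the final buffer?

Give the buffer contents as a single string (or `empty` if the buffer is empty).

Answer: yytscesf

Derivation:
After op 1 (insert('t')): buffer="yytstrytcetsf" (len 13), cursors c1@5 c2@8 c3@11, authorship ....1..2..3..
After op 2 (insert('q')): buffer="yytstqrytqcetqsf" (len 16), cursors c1@6 c2@10 c3@14, authorship ....11..22..33..
After op 3 (add_cursor(8)): buffer="yytstqrytqcetqsf" (len 16), cursors c1@6 c4@8 c2@10 c3@14, authorship ....11..22..33..
After op 4 (insert('v')): buffer="yytstqvryvtqvcetqvsf" (len 20), cursors c1@7 c4@10 c2@13 c3@18, authorship ....111..4222..333..
After op 5 (delete): buffer="yytstqrytqcetqsf" (len 16), cursors c1@6 c4@8 c2@10 c3@14, authorship ....11..22..33..
After op 6 (delete): buffer="yytstrtcetsf" (len 12), cursors c1@5 c4@6 c2@7 c3@10, authorship ....1.2..3..
After op 7 (delete): buffer="yytscesf" (len 8), cursors c1@4 c2@4 c4@4 c3@6, authorship ........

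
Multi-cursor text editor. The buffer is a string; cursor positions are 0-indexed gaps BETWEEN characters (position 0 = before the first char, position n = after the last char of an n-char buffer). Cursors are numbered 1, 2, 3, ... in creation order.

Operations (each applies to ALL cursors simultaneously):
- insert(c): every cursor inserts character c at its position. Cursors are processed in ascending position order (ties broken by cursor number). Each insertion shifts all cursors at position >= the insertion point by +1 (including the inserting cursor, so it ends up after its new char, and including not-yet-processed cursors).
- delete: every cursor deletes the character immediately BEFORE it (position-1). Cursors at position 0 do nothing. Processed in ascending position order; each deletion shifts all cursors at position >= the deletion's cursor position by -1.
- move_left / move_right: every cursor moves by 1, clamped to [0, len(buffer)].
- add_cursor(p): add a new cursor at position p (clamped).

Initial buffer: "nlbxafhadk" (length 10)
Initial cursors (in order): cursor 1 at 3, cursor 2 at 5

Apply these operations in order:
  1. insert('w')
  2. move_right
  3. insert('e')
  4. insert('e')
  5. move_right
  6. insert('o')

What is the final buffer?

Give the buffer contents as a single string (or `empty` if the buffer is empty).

Answer: nlbwxeeaowfeehoadk

Derivation:
After op 1 (insert('w')): buffer="nlbwxawfhadk" (len 12), cursors c1@4 c2@7, authorship ...1..2.....
After op 2 (move_right): buffer="nlbwxawfhadk" (len 12), cursors c1@5 c2@8, authorship ...1..2.....
After op 3 (insert('e')): buffer="nlbwxeawfehadk" (len 14), cursors c1@6 c2@10, authorship ...1.1.2.2....
After op 4 (insert('e')): buffer="nlbwxeeawfeehadk" (len 16), cursors c1@7 c2@12, authorship ...1.11.2.22....
After op 5 (move_right): buffer="nlbwxeeawfeehadk" (len 16), cursors c1@8 c2@13, authorship ...1.11.2.22....
After op 6 (insert('o')): buffer="nlbwxeeaowfeehoadk" (len 18), cursors c1@9 c2@15, authorship ...1.11.12.22.2...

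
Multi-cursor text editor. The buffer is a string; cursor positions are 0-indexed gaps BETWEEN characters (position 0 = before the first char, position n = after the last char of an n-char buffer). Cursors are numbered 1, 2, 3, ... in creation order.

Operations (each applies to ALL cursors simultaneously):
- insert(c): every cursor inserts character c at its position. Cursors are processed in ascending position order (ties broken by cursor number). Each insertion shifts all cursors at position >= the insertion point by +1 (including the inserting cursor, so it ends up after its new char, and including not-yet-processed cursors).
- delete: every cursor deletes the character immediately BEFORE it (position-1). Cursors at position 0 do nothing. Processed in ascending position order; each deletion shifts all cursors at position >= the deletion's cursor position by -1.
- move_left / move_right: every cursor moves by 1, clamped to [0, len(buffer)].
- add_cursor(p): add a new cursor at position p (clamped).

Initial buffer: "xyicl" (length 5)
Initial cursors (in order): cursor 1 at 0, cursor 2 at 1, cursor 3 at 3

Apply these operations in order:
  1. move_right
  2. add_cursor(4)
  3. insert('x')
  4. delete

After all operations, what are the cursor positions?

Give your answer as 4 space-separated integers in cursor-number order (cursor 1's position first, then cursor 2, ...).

After op 1 (move_right): buffer="xyicl" (len 5), cursors c1@1 c2@2 c3@4, authorship .....
After op 2 (add_cursor(4)): buffer="xyicl" (len 5), cursors c1@1 c2@2 c3@4 c4@4, authorship .....
After op 3 (insert('x')): buffer="xxyxicxxl" (len 9), cursors c1@2 c2@4 c3@8 c4@8, authorship .1.2..34.
After op 4 (delete): buffer="xyicl" (len 5), cursors c1@1 c2@2 c3@4 c4@4, authorship .....

Answer: 1 2 4 4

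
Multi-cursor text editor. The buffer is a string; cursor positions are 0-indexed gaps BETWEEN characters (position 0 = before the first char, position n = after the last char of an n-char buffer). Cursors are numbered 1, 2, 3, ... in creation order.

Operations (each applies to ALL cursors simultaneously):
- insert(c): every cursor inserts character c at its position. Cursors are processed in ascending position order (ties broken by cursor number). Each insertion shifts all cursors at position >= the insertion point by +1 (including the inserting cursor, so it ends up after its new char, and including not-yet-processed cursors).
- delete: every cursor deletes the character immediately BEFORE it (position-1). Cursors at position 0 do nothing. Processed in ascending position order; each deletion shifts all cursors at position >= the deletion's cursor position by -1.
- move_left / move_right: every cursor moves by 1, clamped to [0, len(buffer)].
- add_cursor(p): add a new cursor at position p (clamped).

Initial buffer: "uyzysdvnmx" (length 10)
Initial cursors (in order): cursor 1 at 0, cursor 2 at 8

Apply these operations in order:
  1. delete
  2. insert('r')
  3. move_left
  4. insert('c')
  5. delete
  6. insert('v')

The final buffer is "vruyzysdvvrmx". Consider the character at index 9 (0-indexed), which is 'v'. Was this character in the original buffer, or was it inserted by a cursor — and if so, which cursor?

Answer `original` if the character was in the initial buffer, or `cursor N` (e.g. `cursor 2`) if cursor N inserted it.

After op 1 (delete): buffer="uyzysdvmx" (len 9), cursors c1@0 c2@7, authorship .........
After op 2 (insert('r')): buffer="ruyzysdvrmx" (len 11), cursors c1@1 c2@9, authorship 1.......2..
After op 3 (move_left): buffer="ruyzysdvrmx" (len 11), cursors c1@0 c2@8, authorship 1.......2..
After op 4 (insert('c')): buffer="cruyzysdvcrmx" (len 13), cursors c1@1 c2@10, authorship 11.......22..
After op 5 (delete): buffer="ruyzysdvrmx" (len 11), cursors c1@0 c2@8, authorship 1.......2..
After op 6 (insert('v')): buffer="vruyzysdvvrmx" (len 13), cursors c1@1 c2@10, authorship 11.......22..
Authorship (.=original, N=cursor N): 1 1 . . . . . . . 2 2 . .
Index 9: author = 2

Answer: cursor 2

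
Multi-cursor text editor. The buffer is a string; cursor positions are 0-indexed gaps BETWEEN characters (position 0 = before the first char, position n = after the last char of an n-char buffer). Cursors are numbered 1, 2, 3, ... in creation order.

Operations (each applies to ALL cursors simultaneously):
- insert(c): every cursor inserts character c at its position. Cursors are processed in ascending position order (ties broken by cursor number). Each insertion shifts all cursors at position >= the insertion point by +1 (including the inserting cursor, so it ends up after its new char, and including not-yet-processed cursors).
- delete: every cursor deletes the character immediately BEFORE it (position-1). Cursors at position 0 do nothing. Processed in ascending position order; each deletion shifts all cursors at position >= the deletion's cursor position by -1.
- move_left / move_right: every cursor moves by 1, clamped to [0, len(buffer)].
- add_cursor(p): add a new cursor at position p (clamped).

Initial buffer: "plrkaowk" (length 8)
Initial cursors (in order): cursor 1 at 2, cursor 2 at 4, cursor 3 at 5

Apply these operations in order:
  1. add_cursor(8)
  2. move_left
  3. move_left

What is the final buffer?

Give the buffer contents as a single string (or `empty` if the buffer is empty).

Answer: plrkaowk

Derivation:
After op 1 (add_cursor(8)): buffer="plrkaowk" (len 8), cursors c1@2 c2@4 c3@5 c4@8, authorship ........
After op 2 (move_left): buffer="plrkaowk" (len 8), cursors c1@1 c2@3 c3@4 c4@7, authorship ........
After op 3 (move_left): buffer="plrkaowk" (len 8), cursors c1@0 c2@2 c3@3 c4@6, authorship ........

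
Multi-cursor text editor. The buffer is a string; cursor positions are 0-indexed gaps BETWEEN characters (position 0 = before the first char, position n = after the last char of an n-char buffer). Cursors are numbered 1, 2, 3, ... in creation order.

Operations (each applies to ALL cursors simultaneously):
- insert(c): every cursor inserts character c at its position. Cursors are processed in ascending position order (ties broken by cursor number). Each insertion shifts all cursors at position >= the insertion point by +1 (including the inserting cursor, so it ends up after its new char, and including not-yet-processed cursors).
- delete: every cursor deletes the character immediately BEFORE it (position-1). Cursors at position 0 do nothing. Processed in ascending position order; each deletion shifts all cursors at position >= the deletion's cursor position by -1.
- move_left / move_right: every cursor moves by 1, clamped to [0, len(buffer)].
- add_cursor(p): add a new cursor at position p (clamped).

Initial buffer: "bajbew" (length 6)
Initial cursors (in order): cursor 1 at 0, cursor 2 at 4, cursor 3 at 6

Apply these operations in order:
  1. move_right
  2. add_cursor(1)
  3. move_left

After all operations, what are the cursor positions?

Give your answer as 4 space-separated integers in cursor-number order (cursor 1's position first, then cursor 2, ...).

After op 1 (move_right): buffer="bajbew" (len 6), cursors c1@1 c2@5 c3@6, authorship ......
After op 2 (add_cursor(1)): buffer="bajbew" (len 6), cursors c1@1 c4@1 c2@5 c3@6, authorship ......
After op 3 (move_left): buffer="bajbew" (len 6), cursors c1@0 c4@0 c2@4 c3@5, authorship ......

Answer: 0 4 5 0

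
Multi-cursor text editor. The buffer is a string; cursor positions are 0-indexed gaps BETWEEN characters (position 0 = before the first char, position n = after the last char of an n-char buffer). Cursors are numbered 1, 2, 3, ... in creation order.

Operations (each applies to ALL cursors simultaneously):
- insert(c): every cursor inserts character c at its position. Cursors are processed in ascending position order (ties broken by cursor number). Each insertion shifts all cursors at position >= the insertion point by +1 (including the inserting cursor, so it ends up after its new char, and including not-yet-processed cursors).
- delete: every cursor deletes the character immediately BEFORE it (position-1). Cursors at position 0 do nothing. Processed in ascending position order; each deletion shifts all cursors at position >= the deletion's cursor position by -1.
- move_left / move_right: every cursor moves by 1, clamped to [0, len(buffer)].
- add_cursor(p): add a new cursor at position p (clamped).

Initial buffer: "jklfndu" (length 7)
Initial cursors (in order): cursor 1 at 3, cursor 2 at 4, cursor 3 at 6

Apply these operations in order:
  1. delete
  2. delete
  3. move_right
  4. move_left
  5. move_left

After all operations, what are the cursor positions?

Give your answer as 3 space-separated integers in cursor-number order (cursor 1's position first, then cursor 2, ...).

After op 1 (delete): buffer="jknu" (len 4), cursors c1@2 c2@2 c3@3, authorship ....
After op 2 (delete): buffer="u" (len 1), cursors c1@0 c2@0 c3@0, authorship .
After op 3 (move_right): buffer="u" (len 1), cursors c1@1 c2@1 c3@1, authorship .
After op 4 (move_left): buffer="u" (len 1), cursors c1@0 c2@0 c3@0, authorship .
After op 5 (move_left): buffer="u" (len 1), cursors c1@0 c2@0 c3@0, authorship .

Answer: 0 0 0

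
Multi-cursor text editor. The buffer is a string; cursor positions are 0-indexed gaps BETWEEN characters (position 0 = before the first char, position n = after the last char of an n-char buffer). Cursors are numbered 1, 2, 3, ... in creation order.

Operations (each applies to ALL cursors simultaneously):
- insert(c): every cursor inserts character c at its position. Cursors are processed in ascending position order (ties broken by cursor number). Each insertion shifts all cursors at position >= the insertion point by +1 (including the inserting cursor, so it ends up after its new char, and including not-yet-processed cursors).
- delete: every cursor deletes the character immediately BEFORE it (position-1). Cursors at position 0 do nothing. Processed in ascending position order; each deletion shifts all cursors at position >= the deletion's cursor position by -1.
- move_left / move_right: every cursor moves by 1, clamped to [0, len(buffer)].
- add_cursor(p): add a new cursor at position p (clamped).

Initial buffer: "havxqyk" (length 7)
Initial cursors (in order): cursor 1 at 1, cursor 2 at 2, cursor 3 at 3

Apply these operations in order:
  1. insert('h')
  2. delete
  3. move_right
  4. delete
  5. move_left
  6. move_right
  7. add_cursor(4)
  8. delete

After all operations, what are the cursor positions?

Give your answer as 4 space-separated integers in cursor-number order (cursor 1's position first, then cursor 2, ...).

Answer: 0 0 0 2

Derivation:
After op 1 (insert('h')): buffer="hhahvhxqyk" (len 10), cursors c1@2 c2@4 c3@6, authorship .1.2.3....
After op 2 (delete): buffer="havxqyk" (len 7), cursors c1@1 c2@2 c3@3, authorship .......
After op 3 (move_right): buffer="havxqyk" (len 7), cursors c1@2 c2@3 c3@4, authorship .......
After op 4 (delete): buffer="hqyk" (len 4), cursors c1@1 c2@1 c3@1, authorship ....
After op 5 (move_left): buffer="hqyk" (len 4), cursors c1@0 c2@0 c3@0, authorship ....
After op 6 (move_right): buffer="hqyk" (len 4), cursors c1@1 c2@1 c3@1, authorship ....
After op 7 (add_cursor(4)): buffer="hqyk" (len 4), cursors c1@1 c2@1 c3@1 c4@4, authorship ....
After op 8 (delete): buffer="qy" (len 2), cursors c1@0 c2@0 c3@0 c4@2, authorship ..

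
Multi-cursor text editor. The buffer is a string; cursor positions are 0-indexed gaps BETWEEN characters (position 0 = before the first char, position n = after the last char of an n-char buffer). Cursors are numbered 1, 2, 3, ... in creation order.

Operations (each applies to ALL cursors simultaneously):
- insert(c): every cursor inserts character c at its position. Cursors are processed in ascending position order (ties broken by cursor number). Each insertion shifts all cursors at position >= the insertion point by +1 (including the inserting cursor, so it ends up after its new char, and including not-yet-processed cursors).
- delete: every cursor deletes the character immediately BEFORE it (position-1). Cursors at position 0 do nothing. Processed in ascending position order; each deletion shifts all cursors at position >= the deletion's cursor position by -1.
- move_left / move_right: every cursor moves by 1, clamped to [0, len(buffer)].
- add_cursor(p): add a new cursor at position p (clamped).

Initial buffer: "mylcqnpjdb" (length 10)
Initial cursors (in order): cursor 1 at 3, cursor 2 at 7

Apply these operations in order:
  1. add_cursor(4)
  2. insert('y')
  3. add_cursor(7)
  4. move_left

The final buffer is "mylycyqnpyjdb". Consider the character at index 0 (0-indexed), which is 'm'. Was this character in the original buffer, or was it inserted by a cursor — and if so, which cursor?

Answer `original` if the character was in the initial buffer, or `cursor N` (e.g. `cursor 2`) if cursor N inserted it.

After op 1 (add_cursor(4)): buffer="mylcqnpjdb" (len 10), cursors c1@3 c3@4 c2@7, authorship ..........
After op 2 (insert('y')): buffer="mylycyqnpyjdb" (len 13), cursors c1@4 c3@6 c2@10, authorship ...1.3...2...
After op 3 (add_cursor(7)): buffer="mylycyqnpyjdb" (len 13), cursors c1@4 c3@6 c4@7 c2@10, authorship ...1.3...2...
After op 4 (move_left): buffer="mylycyqnpyjdb" (len 13), cursors c1@3 c3@5 c4@6 c2@9, authorship ...1.3...2...
Authorship (.=original, N=cursor N): . . . 1 . 3 . . . 2 . . .
Index 0: author = original

Answer: original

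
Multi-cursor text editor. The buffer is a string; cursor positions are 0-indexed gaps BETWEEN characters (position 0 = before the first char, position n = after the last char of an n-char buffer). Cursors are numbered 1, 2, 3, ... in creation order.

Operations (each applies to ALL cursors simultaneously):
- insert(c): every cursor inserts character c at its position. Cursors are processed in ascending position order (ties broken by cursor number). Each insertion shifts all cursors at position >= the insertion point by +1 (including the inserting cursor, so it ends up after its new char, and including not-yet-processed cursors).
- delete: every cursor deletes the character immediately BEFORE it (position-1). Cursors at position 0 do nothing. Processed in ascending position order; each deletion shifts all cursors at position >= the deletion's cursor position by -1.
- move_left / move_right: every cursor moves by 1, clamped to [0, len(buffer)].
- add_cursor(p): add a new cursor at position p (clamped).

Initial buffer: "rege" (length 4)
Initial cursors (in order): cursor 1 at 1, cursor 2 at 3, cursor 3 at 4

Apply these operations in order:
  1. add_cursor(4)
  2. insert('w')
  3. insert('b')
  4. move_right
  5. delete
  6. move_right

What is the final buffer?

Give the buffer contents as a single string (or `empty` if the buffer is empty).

After op 1 (add_cursor(4)): buffer="rege" (len 4), cursors c1@1 c2@3 c3@4 c4@4, authorship ....
After op 2 (insert('w')): buffer="rwegweww" (len 8), cursors c1@2 c2@5 c3@8 c4@8, authorship .1..2.34
After op 3 (insert('b')): buffer="rwbegwbewwbb" (len 12), cursors c1@3 c2@7 c3@12 c4@12, authorship .11..22.3434
After op 4 (move_right): buffer="rwbegwbewwbb" (len 12), cursors c1@4 c2@8 c3@12 c4@12, authorship .11..22.3434
After op 5 (delete): buffer="rwbgwbww" (len 8), cursors c1@3 c2@6 c3@8 c4@8, authorship .11.2234
After op 6 (move_right): buffer="rwbgwbww" (len 8), cursors c1@4 c2@7 c3@8 c4@8, authorship .11.2234

Answer: rwbgwbww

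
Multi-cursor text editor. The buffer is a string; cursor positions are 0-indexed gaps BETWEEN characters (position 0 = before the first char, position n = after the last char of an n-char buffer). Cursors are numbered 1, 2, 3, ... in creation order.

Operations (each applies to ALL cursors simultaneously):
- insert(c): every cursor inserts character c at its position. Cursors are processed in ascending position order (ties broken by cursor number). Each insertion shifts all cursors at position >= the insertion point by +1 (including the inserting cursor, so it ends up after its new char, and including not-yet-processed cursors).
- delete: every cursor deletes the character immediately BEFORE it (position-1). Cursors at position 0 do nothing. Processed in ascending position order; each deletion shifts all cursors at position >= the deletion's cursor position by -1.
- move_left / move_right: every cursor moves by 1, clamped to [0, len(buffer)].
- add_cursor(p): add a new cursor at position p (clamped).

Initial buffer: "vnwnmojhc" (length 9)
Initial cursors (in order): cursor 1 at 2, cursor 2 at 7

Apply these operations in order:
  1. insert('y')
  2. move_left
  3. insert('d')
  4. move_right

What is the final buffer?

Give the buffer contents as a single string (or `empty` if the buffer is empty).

Answer: vndywnmojdyhc

Derivation:
After op 1 (insert('y')): buffer="vnywnmojyhc" (len 11), cursors c1@3 c2@9, authorship ..1.....2..
After op 2 (move_left): buffer="vnywnmojyhc" (len 11), cursors c1@2 c2@8, authorship ..1.....2..
After op 3 (insert('d')): buffer="vndywnmojdyhc" (len 13), cursors c1@3 c2@10, authorship ..11.....22..
After op 4 (move_right): buffer="vndywnmojdyhc" (len 13), cursors c1@4 c2@11, authorship ..11.....22..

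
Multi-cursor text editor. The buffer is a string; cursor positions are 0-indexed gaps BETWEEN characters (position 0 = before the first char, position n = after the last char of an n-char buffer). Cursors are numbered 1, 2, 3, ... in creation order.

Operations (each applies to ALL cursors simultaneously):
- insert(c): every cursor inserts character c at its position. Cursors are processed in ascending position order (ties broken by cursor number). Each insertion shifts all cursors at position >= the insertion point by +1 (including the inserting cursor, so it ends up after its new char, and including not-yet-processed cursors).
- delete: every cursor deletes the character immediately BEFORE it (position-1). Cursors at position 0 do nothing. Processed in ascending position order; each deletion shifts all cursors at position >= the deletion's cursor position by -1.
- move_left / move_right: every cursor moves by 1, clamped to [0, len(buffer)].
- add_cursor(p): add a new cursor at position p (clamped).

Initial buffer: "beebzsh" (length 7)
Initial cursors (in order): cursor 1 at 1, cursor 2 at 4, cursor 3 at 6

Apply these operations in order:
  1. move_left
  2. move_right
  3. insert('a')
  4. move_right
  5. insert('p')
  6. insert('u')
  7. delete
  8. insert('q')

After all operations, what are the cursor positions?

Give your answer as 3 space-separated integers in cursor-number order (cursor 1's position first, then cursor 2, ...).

After op 1 (move_left): buffer="beebzsh" (len 7), cursors c1@0 c2@3 c3@5, authorship .......
After op 2 (move_right): buffer="beebzsh" (len 7), cursors c1@1 c2@4 c3@6, authorship .......
After op 3 (insert('a')): buffer="baeebazsah" (len 10), cursors c1@2 c2@6 c3@9, authorship .1...2..3.
After op 4 (move_right): buffer="baeebazsah" (len 10), cursors c1@3 c2@7 c3@10, authorship .1...2..3.
After op 5 (insert('p')): buffer="baepebazpsahp" (len 13), cursors c1@4 c2@9 c3@13, authorship .1.1..2.2.3.3
After op 6 (insert('u')): buffer="baepuebazpusahpu" (len 16), cursors c1@5 c2@11 c3@16, authorship .1.11..2.22.3.33
After op 7 (delete): buffer="baepebazpsahp" (len 13), cursors c1@4 c2@9 c3@13, authorship .1.1..2.2.3.3
After op 8 (insert('q')): buffer="baepqebazpqsahpq" (len 16), cursors c1@5 c2@11 c3@16, authorship .1.11..2.22.3.33

Answer: 5 11 16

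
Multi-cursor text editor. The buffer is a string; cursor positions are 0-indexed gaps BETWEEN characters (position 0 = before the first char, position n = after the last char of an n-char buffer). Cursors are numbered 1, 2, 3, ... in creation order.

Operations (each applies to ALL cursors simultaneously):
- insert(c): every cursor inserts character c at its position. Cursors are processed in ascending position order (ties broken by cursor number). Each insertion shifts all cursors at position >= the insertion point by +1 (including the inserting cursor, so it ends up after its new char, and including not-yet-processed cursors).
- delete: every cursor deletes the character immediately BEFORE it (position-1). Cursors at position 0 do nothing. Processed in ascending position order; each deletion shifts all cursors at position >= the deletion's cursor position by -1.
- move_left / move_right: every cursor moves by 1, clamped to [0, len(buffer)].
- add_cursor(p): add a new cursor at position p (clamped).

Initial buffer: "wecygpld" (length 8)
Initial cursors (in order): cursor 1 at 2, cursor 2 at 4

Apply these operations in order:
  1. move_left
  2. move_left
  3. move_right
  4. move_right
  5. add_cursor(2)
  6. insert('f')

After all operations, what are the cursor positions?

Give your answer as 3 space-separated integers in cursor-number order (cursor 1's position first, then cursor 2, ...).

After op 1 (move_left): buffer="wecygpld" (len 8), cursors c1@1 c2@3, authorship ........
After op 2 (move_left): buffer="wecygpld" (len 8), cursors c1@0 c2@2, authorship ........
After op 3 (move_right): buffer="wecygpld" (len 8), cursors c1@1 c2@3, authorship ........
After op 4 (move_right): buffer="wecygpld" (len 8), cursors c1@2 c2@4, authorship ........
After op 5 (add_cursor(2)): buffer="wecygpld" (len 8), cursors c1@2 c3@2 c2@4, authorship ........
After op 6 (insert('f')): buffer="weffcyfgpld" (len 11), cursors c1@4 c3@4 c2@7, authorship ..13..2....

Answer: 4 7 4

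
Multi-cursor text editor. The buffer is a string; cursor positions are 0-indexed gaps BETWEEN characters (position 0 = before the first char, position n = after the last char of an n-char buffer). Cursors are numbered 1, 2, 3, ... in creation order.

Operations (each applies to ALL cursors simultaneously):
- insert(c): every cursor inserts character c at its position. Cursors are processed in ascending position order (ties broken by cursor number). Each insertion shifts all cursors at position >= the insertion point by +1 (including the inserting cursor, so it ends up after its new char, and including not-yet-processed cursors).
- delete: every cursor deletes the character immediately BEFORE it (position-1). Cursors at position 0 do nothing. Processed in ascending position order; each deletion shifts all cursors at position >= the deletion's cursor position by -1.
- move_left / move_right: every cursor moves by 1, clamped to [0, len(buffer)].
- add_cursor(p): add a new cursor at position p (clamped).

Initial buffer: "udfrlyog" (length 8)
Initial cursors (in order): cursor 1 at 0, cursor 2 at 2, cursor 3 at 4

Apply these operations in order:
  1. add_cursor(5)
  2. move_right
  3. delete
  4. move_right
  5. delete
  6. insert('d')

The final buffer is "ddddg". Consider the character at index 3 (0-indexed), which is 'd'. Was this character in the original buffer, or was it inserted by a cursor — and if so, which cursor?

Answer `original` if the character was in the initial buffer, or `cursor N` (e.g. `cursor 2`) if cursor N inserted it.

After op 1 (add_cursor(5)): buffer="udfrlyog" (len 8), cursors c1@0 c2@2 c3@4 c4@5, authorship ........
After op 2 (move_right): buffer="udfrlyog" (len 8), cursors c1@1 c2@3 c3@5 c4@6, authorship ........
After op 3 (delete): buffer="drog" (len 4), cursors c1@0 c2@1 c3@2 c4@2, authorship ....
After op 4 (move_right): buffer="drog" (len 4), cursors c1@1 c2@2 c3@3 c4@3, authorship ....
After op 5 (delete): buffer="g" (len 1), cursors c1@0 c2@0 c3@0 c4@0, authorship .
After op 6 (insert('d')): buffer="ddddg" (len 5), cursors c1@4 c2@4 c3@4 c4@4, authorship 1234.
Authorship (.=original, N=cursor N): 1 2 3 4 .
Index 3: author = 4

Answer: cursor 4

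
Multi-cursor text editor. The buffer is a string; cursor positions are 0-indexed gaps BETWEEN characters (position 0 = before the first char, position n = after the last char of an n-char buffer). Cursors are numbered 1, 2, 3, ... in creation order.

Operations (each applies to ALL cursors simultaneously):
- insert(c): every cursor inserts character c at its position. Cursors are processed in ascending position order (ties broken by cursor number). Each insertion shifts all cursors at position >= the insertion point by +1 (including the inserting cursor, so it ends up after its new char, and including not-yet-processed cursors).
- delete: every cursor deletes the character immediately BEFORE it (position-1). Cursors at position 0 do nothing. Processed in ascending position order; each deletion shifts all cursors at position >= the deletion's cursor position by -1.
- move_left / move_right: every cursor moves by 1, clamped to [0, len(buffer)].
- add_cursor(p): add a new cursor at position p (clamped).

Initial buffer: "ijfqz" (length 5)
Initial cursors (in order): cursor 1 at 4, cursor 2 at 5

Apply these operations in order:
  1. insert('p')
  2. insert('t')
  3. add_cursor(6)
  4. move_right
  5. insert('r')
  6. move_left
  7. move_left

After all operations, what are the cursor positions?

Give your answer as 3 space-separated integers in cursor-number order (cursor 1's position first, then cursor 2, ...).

Answer: 7 10 7

Derivation:
After op 1 (insert('p')): buffer="ijfqpzp" (len 7), cursors c1@5 c2@7, authorship ....1.2
After op 2 (insert('t')): buffer="ijfqptzpt" (len 9), cursors c1@6 c2@9, authorship ....11.22
After op 3 (add_cursor(6)): buffer="ijfqptzpt" (len 9), cursors c1@6 c3@6 c2@9, authorship ....11.22
After op 4 (move_right): buffer="ijfqptzpt" (len 9), cursors c1@7 c3@7 c2@9, authorship ....11.22
After op 5 (insert('r')): buffer="ijfqptzrrptr" (len 12), cursors c1@9 c3@9 c2@12, authorship ....11.13222
After op 6 (move_left): buffer="ijfqptzrrptr" (len 12), cursors c1@8 c3@8 c2@11, authorship ....11.13222
After op 7 (move_left): buffer="ijfqptzrrptr" (len 12), cursors c1@7 c3@7 c2@10, authorship ....11.13222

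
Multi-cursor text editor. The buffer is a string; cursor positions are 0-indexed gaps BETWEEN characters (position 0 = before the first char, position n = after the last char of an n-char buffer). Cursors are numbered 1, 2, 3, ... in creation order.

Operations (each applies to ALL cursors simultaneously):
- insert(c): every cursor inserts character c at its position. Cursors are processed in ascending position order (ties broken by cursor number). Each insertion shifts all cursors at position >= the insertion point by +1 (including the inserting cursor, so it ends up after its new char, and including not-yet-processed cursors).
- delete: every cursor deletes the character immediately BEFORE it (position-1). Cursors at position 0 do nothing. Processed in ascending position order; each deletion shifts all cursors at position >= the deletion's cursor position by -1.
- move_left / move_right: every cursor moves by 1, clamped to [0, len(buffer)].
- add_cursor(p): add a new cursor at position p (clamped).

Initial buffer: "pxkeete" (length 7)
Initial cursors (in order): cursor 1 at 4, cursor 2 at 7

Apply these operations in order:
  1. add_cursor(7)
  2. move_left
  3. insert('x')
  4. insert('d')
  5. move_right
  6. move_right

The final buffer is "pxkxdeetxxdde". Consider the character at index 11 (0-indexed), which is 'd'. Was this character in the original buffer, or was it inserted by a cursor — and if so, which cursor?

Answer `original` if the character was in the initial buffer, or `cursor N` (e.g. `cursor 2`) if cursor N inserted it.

Answer: cursor 3

Derivation:
After op 1 (add_cursor(7)): buffer="pxkeete" (len 7), cursors c1@4 c2@7 c3@7, authorship .......
After op 2 (move_left): buffer="pxkeete" (len 7), cursors c1@3 c2@6 c3@6, authorship .......
After op 3 (insert('x')): buffer="pxkxeetxxe" (len 10), cursors c1@4 c2@9 c3@9, authorship ...1...23.
After op 4 (insert('d')): buffer="pxkxdeetxxdde" (len 13), cursors c1@5 c2@12 c3@12, authorship ...11...2323.
After op 5 (move_right): buffer="pxkxdeetxxdde" (len 13), cursors c1@6 c2@13 c3@13, authorship ...11...2323.
After op 6 (move_right): buffer="pxkxdeetxxdde" (len 13), cursors c1@7 c2@13 c3@13, authorship ...11...2323.
Authorship (.=original, N=cursor N): . . . 1 1 . . . 2 3 2 3 .
Index 11: author = 3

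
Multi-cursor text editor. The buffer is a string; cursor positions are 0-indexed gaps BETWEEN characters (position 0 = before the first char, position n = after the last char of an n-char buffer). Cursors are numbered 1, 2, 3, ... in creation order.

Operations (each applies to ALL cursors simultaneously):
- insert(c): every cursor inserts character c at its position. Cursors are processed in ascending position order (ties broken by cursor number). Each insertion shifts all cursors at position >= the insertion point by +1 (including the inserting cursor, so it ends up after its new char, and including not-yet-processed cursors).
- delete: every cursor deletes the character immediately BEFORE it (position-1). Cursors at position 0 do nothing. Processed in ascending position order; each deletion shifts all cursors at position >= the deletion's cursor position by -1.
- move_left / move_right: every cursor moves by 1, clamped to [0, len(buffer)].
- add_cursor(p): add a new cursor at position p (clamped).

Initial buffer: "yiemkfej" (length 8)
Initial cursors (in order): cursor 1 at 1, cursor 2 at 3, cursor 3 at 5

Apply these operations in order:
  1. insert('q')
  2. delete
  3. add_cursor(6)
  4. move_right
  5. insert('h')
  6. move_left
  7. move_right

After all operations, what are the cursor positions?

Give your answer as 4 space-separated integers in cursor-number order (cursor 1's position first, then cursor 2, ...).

After op 1 (insert('q')): buffer="yqieqmkqfej" (len 11), cursors c1@2 c2@5 c3@8, authorship .1..2..3...
After op 2 (delete): buffer="yiemkfej" (len 8), cursors c1@1 c2@3 c3@5, authorship ........
After op 3 (add_cursor(6)): buffer="yiemkfej" (len 8), cursors c1@1 c2@3 c3@5 c4@6, authorship ........
After op 4 (move_right): buffer="yiemkfej" (len 8), cursors c1@2 c2@4 c3@6 c4@7, authorship ........
After op 5 (insert('h')): buffer="yihemhkfhehj" (len 12), cursors c1@3 c2@6 c3@9 c4@11, authorship ..1..2..3.4.
After op 6 (move_left): buffer="yihemhkfhehj" (len 12), cursors c1@2 c2@5 c3@8 c4@10, authorship ..1..2..3.4.
After op 7 (move_right): buffer="yihemhkfhehj" (len 12), cursors c1@3 c2@6 c3@9 c4@11, authorship ..1..2..3.4.

Answer: 3 6 9 11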